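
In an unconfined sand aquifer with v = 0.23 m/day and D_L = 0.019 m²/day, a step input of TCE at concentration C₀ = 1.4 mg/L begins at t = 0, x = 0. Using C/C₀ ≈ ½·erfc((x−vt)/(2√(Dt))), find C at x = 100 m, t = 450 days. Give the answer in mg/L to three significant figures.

1.12 mg/L

For a continuous step input, C/C₀ ≈ ½·erfc((x−vt)/(2√(Dt))).
vt = 0.23 × 450 = 103.5 m and 2√(Dt) = 2√(0.019 × 450) = 5.848 m.
Argument (x−vt)/(2√(Dt)) = (100 − 103.5)/5.848 = -0.5985; ½·erfc(-0.5985) = 0.8013.
C = 1.4 × 0.8013 = 1.12 mg/L.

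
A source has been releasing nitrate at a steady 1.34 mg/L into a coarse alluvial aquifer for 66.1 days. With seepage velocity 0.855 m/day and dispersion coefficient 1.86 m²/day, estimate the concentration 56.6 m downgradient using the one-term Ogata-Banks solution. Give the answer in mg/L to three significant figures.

0.667 mg/L

For a continuous step input, C/C₀ ≈ ½·erfc((x−vt)/(2√(Dt))).
vt = 0.855 × 66.1 = 56.5155 m and 2√(Dt) = 2√(1.86 × 66.1) = 22.18 m.
Argument (x−vt)/(2√(Dt)) = (56.6 − 56.5155)/22.18 = 0.003810; ½·erfc(0.003810) = 0.4979.
C = 1.34 × 0.4979 = 0.667 mg/L.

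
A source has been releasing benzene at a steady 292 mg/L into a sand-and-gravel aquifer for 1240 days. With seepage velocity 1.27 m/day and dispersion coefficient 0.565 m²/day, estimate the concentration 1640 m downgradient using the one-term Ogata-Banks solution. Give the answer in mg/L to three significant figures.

11.9 mg/L

For a continuous step input, C/C₀ ≈ ½·erfc((x−vt)/(2√(Dt))).
vt = 1.27 × 1240 = 1574.8 m and 2√(Dt) = 2√(0.565 × 1240) = 52.94 m.
Argument (x−vt)/(2√(Dt)) = (1640 − 1574.8)/52.94 = 1.232; ½·erfc(1.232) = 0.04073.
C = 292 × 0.04073 = 11.9 mg/L.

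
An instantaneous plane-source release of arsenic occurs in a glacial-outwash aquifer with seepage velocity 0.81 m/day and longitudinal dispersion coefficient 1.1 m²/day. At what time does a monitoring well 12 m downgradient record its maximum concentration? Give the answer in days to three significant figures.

For the 1D instantaneous-source solution, setting ∂C/∂t = 0 at fixed x gives v²t² + 2Dt − x² = 0, so t = (√(D² + v²x²) − D)/v².
√(D² + v²x²) = √(1.1² + 0.81² × 12²) = 9.782; v² = 0.6561.
t = (9.782 − 1.1)/0.6561 = 13.2 days (vs. the pure-advection estimate x/v = 14.8 d).

13.2 days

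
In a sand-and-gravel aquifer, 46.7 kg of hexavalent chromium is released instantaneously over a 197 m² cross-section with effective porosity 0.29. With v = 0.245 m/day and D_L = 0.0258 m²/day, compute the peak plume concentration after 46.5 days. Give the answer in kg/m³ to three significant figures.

The peak of an instantaneous 1D plume sits at x = vt; there the Gaussian factor is 1 and C_max = M/(n_e·A·√(4πDt)), where n_e·A is the pore area the mass is dissolved in.
√(4πDt) = √(4π × 0.0258 × 46.5) = 3.883 m, so C_max = 46.7/(0.29 × 197 × 3.883) = 0.211 kg/m³.

0.211 kg/m³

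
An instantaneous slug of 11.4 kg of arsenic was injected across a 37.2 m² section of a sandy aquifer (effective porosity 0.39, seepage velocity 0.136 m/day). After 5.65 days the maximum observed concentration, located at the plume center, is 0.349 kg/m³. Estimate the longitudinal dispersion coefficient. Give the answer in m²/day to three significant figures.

At the plume center C_max = M/(n_e·A·√(4πDt)), so D = M²/(4πt·(n_e·A·C_max)²).
n_e·A·C_max = 0.39 × 37.2 × 0.349 = 5.063 kg/m.
D = 11.4²/(4π × 5.65 × 5.063²) = 0.0714 m²/day.

0.0714 m²/day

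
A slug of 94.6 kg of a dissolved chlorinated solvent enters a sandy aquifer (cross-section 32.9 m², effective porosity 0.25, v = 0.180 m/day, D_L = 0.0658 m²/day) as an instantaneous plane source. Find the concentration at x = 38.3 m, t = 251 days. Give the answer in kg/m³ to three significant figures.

0.390 kg/m³

For an instantaneous plane source, C(x,t) = M/(n_e·A·√(4πDt)) · exp(−(x−vt)²/(4Dt)), with n_e·A the pore (flow) area.
Plume center vt = 0.180 × 251 = 45.18 m, so the well at 38.3 m is 6.88 m upgradient of the peak.
√(4πDt) = 14.41 m, giving peak height M/(n_e·A·√(4πDt)) = 94.6/(0.25 × 32.9 × 14.41) = 0.7982 kg/m³.
(x−vt)²/(4Dt) = (-6.88)²/(4 × 0.0658 × 251) = 0.7165; exp(−0.7165) = 0.4885.
C = 0.7982 × 0.4885 = 0.390 kg/m³.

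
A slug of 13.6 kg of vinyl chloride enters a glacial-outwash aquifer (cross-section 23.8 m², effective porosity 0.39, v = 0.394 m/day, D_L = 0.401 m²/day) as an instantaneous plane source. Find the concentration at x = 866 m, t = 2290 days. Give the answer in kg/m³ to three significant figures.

For an instantaneous plane source, C(x,t) = M/(n_e·A·√(4πDt)) · exp(−(x−vt)²/(4Dt)), with n_e·A the pore (flow) area.
Plume center vt = 0.394 × 2290 = 902.26 m, so the well at 866 m is 36.26 m upgradient of the peak.
√(4πDt) = 107.4 m, giving peak height M/(n_e·A·√(4πDt)) = 13.6/(0.39 × 23.8 × 107.4) = 0.01364 kg/m³.
(x−vt)²/(4Dt) = (-36.26)²/(4 × 0.401 × 2290) = 0.3579; exp(−0.3579) = 0.6991.
C = 0.01364 × 0.6991 = 0.00954 kg/m³.

0.00954 kg/m³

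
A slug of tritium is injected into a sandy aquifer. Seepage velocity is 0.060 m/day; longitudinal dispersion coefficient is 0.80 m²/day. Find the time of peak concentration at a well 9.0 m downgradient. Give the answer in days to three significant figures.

45.9 days

For the 1D instantaneous-source solution, setting ∂C/∂t = 0 at fixed x gives v²t² + 2Dt − x² = 0, so t = (√(D² + v²x²) − D)/v².
√(D² + v²x²) = √(0.80² + 0.060² × 9.0²) = 0.9652; v² = 0.0036.
t = (0.9652 − 0.80)/0.0036 = 45.9 days (vs. the pure-advection estimate x/v = 150 d).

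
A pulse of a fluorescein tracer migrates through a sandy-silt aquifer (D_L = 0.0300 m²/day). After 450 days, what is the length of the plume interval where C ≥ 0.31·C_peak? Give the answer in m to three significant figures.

15.9 m

The plume is Gaussian with σ = √(2Dt) = √(2 × 0.0300 × 450) = 5.196 m.
C/C_peak = exp(−Δx²/(2σ²)) = 0.31 ⇒ Δx = σ·√(−2 ln 0.31) = 5.196 × 1.530 = 7.950 m.
Width = 2Δx = 15.9 m.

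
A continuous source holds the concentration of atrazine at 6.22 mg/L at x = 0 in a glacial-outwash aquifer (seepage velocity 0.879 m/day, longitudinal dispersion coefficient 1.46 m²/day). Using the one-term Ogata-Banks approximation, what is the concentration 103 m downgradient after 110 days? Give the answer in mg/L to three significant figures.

2.25 mg/L

For a continuous step input, C/C₀ ≈ ½·erfc((x−vt)/(2√(Dt))).
vt = 0.879 × 110 = 96.69 m and 2√(Dt) = 2√(1.46 × 110) = 25.35 m.
Argument (x−vt)/(2√(Dt)) = (103 − 96.69)/25.35 = 0.2489; ½·erfc(0.2489) = 0.3624.
C = 6.22 × 0.3624 = 2.25 mg/L.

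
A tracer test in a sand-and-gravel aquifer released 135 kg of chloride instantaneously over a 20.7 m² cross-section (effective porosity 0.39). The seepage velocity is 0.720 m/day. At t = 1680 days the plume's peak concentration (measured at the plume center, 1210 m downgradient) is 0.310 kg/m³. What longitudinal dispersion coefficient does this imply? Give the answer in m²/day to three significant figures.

0.138 m²/day

At the plume center C_max = M/(n_e·A·√(4πDt)), so D = M²/(4πt·(n_e·A·C_max)²).
n_e·A·C_max = 0.39 × 20.7 × 0.310 = 2.503 kg/m.
D = 135²/(4π × 1680 × 2.503²) = 0.138 m²/day.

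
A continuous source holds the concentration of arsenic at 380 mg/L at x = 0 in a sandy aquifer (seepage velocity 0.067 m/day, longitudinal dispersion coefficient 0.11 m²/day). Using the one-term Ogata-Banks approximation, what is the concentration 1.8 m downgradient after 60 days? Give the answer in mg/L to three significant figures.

For a continuous step input, C/C₀ ≈ ½·erfc((x−vt)/(2√(Dt))).
vt = 0.067 × 60 = 4.02 m and 2√(Dt) = 2√(0.11 × 60) = 5.138 m.
Argument (x−vt)/(2√(Dt)) = (1.8 − 4.02)/5.138 = -0.4321; ½·erfc(-0.4321) = 0.7294.
C = 380 × 0.7294 = 277 mg/L.

277 mg/L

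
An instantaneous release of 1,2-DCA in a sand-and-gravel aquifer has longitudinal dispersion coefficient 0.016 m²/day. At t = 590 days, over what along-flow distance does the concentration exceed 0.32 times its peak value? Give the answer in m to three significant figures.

The plume is Gaussian with σ = √(2Dt) = √(2 × 0.016 × 590) = 4.345 m.
C/C_peak = exp(−Δx²/(2σ²)) = 0.32 ⇒ Δx = σ·√(−2 ln 0.32) = 4.345 × 1.510 = 6.561 m.
Width = 2Δx = 13.1 m.

13.1 m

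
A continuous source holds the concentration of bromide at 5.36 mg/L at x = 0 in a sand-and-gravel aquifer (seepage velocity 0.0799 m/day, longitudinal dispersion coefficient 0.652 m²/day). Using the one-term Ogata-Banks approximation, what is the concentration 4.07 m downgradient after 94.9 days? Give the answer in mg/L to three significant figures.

3.34 mg/L

For a continuous step input, C/C₀ ≈ ½·erfc((x−vt)/(2√(Dt))).
vt = 0.0799 × 94.9 = 7.58251 m and 2√(Dt) = 2√(0.652 × 94.9) = 15.73 m.
Argument (x−vt)/(2√(Dt)) = (4.07 − 7.58251)/15.73 = -0.2233; ½·erfc(-0.2233) = 0.6239.
C = 5.36 × 0.6239 = 3.34 mg/L.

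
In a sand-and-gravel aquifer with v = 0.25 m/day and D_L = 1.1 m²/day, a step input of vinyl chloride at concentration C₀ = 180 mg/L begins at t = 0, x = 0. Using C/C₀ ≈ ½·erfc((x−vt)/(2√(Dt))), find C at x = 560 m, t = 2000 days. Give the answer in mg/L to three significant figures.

32.9 mg/L

For a continuous step input, C/C₀ ≈ ½·erfc((x−vt)/(2√(Dt))).
vt = 0.25 × 2000 = 500 m and 2√(Dt) = 2√(1.1 × 2000) = 93.81 m.
Argument (x−vt)/(2√(Dt)) = (560 − 500)/93.81 = 0.6396; ½·erfc(0.6396) = 0.1829.
C = 180 × 0.1829 = 32.9 mg/L.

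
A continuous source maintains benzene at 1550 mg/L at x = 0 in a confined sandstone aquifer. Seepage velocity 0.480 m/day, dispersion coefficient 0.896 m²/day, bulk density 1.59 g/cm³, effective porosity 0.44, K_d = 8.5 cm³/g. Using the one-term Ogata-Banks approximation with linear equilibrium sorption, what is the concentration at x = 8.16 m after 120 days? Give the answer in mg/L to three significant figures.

Retardation factor R = 1 + ρ_b·K_d/n = 1 + 1.59 × 8.5/0.44 = 31.72.
Sorption retards both mechanisms: v_R = v/R = 0.01513 m/day, D_R = D/R = 0.02825 m²/day.
v_R·t = 0.01513 × 120 = 1.8156 m; 2√(D_R t) = 3.682 m; argument = (8.16 − 1.8156)/3.682 = 1.723.
C = C₀ × ½·erfc(1.723) = 1550 × 0.007411 = 11.5 mg/L.

11.5 mg/L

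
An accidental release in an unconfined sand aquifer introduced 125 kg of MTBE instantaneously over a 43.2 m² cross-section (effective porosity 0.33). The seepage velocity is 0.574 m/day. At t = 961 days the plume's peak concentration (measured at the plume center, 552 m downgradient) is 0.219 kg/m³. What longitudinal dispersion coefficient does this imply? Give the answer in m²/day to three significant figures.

At the plume center C_max = M/(n_e·A·√(4πDt)), so D = M²/(4πt·(n_e·A·C_max)²).
n_e·A·C_max = 0.33 × 43.2 × 0.219 = 3.122 kg/m.
D = 125²/(4π × 961 × 3.122²) = 0.133 m²/day.

0.133 m²/day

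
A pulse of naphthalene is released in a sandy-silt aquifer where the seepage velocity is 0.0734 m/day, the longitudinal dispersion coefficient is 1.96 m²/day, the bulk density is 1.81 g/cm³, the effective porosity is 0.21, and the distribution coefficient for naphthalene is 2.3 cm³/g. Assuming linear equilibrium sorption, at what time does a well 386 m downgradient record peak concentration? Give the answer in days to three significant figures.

102000 days

Retardation factor R = 1 + ρ_b·K_d/n = 1 + 1.81 × 2.3/0.21 = 20.82.
Sorption retards both mechanisms: v_R = v/R = 0.003525 m/day, D_R = D/R = 0.09414 m²/day.
Peak time from v_R²t² + 2D_R t − x² = 0: t = (√(D_R² + v_R²x²) − D_R)/v_R².
√(D_R² + v_R²x²) = √(0.09414² + 0.003525² × 386²) = 1.364; v_R² = 1.243e-05.
t = (1.364 − 0.09414)/1.243e-05 = 102000 days.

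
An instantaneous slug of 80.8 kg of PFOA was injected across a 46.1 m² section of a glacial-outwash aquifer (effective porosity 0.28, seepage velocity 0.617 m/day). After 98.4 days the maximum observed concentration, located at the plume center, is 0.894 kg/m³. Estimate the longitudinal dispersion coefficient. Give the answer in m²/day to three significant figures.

At the plume center C_max = M/(n_e·A·√(4πDt)), so D = M²/(4πt·(n_e·A·C_max)²).
n_e·A·C_max = 0.28 × 46.1 × 0.894 = 11.54 kg/m.
D = 80.8²/(4π × 98.4 × 11.54²) = 0.0396 m²/day.

0.0396 m²/day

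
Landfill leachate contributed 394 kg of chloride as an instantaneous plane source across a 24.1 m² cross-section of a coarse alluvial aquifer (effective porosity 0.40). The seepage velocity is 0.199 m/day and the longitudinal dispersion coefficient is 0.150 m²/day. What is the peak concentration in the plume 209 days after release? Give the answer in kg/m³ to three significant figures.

2.06 kg/m³

The peak of an instantaneous 1D plume sits at x = vt; there the Gaussian factor is 1 and C_max = M/(n_e·A·√(4πDt)), where n_e·A is the pore area the mass is dissolved in.
√(4πDt) = √(4π × 0.150 × 209) = 19.85 m, so C_max = 394/(0.40 × 24.1 × 19.85) = 2.06 kg/m³.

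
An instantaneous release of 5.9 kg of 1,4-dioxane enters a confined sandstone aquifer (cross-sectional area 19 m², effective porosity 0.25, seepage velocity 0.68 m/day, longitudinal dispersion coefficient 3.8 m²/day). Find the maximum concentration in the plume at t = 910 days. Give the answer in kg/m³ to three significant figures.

0.00596 kg/m³

The peak of an instantaneous 1D plume sits at x = vt; there the Gaussian factor is 1 and C_max = M/(n_e·A·√(4πDt)), where n_e·A is the pore area the mass is dissolved in.
√(4πDt) = √(4π × 3.8 × 910) = 208.5 m, so C_max = 5.9/(0.25 × 19 × 208.5) = 0.00596 kg/m³.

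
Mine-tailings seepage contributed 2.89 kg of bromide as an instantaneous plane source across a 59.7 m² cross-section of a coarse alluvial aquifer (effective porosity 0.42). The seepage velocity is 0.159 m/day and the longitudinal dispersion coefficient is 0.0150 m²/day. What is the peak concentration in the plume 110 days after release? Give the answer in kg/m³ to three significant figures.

The peak of an instantaneous 1D plume sits at x = vt; there the Gaussian factor is 1 and C_max = M/(n_e·A·√(4πDt)), where n_e·A is the pore area the mass is dissolved in.
√(4πDt) = √(4π × 0.0150 × 110) = 4.554 m, so C_max = 2.89/(0.42 × 59.7 × 4.554) = 0.0253 kg/m³.

0.0253 kg/m³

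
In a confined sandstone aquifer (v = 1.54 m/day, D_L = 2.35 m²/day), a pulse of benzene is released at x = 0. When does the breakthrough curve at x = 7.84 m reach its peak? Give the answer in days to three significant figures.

For the 1D instantaneous-source solution, setting ∂C/∂t = 0 at fixed x gives v²t² + 2Dt − x² = 0, so t = (√(D² + v²x²) − D)/v².
√(D² + v²x²) = √(2.35² + 1.54² × 7.84²) = 12.30; v² = 2.3716.
t = (12.30 − 2.35)/2.3716 = 4.20 days (vs. the pure-advection estimate x/v = 5.09 d).

4.20 days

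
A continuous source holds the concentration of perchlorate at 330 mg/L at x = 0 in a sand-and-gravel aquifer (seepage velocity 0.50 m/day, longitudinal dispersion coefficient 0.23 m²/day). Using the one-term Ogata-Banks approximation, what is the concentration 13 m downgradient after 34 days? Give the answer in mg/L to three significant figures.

For a continuous step input, C/C₀ ≈ ½·erfc((x−vt)/(2√(Dt))).
vt = 0.50 × 34 = 17 m and 2√(Dt) = 2√(0.23 × 34) = 5.593 m.
Argument (x−vt)/(2√(Dt)) = (13 − 17)/5.593 = -0.7152; ½·erfc(-0.7152) = 0.8441.
C = 330 × 0.8441 = 279 mg/L.

279 mg/L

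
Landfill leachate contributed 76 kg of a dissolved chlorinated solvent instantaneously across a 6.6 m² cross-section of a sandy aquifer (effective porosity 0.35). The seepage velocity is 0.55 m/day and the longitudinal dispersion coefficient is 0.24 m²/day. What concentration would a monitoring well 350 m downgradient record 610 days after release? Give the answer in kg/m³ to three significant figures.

0.536 kg/m³

For an instantaneous plane source, C(x,t) = M/(n_e·A·√(4πDt)) · exp(−(x−vt)²/(4Dt)), with n_e·A the pore (flow) area.
Plume center vt = 0.55 × 610 = 335.5 m, so the well at 350 m is 14.5 m downgradient of the peak.
√(4πDt) = 42.89 m, giving peak height M/(n_e·A·√(4πDt)) = 76/(0.35 × 6.6 × 42.89) = 0.7671 kg/m³.
(x−vt)²/(4Dt) = (14.5)²/(4 × 0.24 × 610) = 0.3590; exp(−0.3590) = 0.6984.
C = 0.7671 × 0.6984 = 0.536 kg/m³.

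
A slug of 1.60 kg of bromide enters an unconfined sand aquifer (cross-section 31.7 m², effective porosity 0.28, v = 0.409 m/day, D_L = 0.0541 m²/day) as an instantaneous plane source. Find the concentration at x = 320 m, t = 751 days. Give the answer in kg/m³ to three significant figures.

0.00289 kg/m³

For an instantaneous plane source, C(x,t) = M/(n_e·A·√(4πDt)) · exp(−(x−vt)²/(4Dt)), with n_e·A the pore (flow) area.
Plume center vt = 0.409 × 751 = 307.159 m, so the well at 320 m is 12.841 m downgradient of the peak.
√(4πDt) = 22.60 m, giving peak height M/(n_e·A·√(4πDt)) = 1.60/(0.28 × 31.7 × 22.60) = 0.007976 kg/m³.
(x−vt)²/(4Dt) = (12.841)²/(4 × 0.0541 × 751) = 1.015; exp(−1.015) = 0.3624.
C = 0.007976 × 0.3624 = 0.00289 kg/m³.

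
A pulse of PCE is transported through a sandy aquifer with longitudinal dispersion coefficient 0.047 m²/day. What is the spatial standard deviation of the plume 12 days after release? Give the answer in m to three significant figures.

1.06 m

Dispersive spreading gives a Gaussian with σ² = 2Dt; advection only shifts the center.
σ = √(2 × 0.047 × 12) = 1.06 m.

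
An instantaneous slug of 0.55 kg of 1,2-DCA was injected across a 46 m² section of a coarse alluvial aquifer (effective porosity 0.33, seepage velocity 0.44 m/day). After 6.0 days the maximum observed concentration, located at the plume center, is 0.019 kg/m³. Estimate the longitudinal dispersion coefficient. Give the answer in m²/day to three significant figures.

At the plume center C_max = M/(n_e·A·√(4πDt)), so D = M²/(4πt·(n_e·A·C_max)²).
n_e·A·C_max = 0.33 × 46 × 0.019 = 0.2884 kg/m.
D = 0.55²/(4π × 6.0 × 0.2884²) = 0.0482 m²/day.

0.0482 m²/day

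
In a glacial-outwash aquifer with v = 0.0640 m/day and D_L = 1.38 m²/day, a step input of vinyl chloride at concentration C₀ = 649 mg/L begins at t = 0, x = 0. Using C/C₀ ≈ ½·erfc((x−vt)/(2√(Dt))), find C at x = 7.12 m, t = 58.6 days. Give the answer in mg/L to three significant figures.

For a continuous step input, C/C₀ ≈ ½·erfc((x−vt)/(2√(Dt))).
vt = 0.0640 × 58.6 = 3.7504 m and 2√(Dt) = 2√(1.38 × 58.6) = 17.99 m.
Argument (x−vt)/(2√(Dt)) = (7.12 − 3.7504)/17.99 = 0.1873; ½·erfc(0.1873) = 0.3956.
C = 649 × 0.3956 = 257 mg/L.

257 mg/L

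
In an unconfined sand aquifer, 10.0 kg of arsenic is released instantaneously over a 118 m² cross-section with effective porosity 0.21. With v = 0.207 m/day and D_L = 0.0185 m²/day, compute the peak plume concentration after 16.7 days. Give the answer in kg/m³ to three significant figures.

The peak of an instantaneous 1D plume sits at x = vt; there the Gaussian factor is 1 and C_max = M/(n_e·A·√(4πDt)), where n_e·A is the pore area the mass is dissolved in.
√(4πDt) = √(4π × 0.0185 × 16.7) = 1.970 m, so C_max = 10.0/(0.21 × 118 × 1.970) = 0.205 kg/m³.

0.205 kg/m³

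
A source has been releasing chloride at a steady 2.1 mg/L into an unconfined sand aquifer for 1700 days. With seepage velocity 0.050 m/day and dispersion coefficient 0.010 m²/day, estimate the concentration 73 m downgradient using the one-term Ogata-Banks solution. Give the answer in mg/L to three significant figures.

For a continuous step input, C/C₀ ≈ ½·erfc((x−vt)/(2√(Dt))).
vt = 0.050 × 1700 = 85 m and 2√(Dt) = 2√(0.010 × 1700) = 8.246 m.
Argument (x−vt)/(2√(Dt)) = (73 − 85)/8.246 = -1.455; ½·erfc(-1.455) = 0.9802.
C = 2.1 × 0.9802 = 2.06 mg/L.

2.06 mg/L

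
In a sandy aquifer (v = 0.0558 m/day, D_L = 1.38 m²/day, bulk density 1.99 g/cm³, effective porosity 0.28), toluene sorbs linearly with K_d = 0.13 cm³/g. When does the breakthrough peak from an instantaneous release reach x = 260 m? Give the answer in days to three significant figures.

8150 days

Retardation factor R = 1 + ρ_b·K_d/n = 1 + 1.99 × 0.13/0.28 = 1.924.
Sorption retards both mechanisms: v_R = v/R = 0.02900 m/day, D_R = D/R = 0.7173 m²/day.
Peak time from v_R²t² + 2D_R t − x² = 0: t = (√(D_R² + v_R²x²) − D_R)/v_R².
√(D_R² + v_R²x²) = √(0.7173² + 0.02900² × 260²) = 7.574; v_R² = 0.0008410.
t = (7.574 − 0.7173)/0.0008410 = 8150 days.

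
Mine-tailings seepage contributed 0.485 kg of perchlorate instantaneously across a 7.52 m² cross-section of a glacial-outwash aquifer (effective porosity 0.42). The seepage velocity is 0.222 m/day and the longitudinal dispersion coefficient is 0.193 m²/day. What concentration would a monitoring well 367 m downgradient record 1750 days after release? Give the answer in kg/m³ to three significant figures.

0.00167 kg/m³

For an instantaneous plane source, C(x,t) = M/(n_e·A·√(4πDt)) · exp(−(x−vt)²/(4Dt)), with n_e·A the pore (flow) area.
Plume center vt = 0.222 × 1750 = 388.5 m, so the well at 367 m is 21.5 m upgradient of the peak.
√(4πDt) = 65.15 m, giving peak height M/(n_e·A·√(4πDt)) = 0.485/(0.42 × 7.52 × 65.15) = 0.002357 kg/m³.
(x−vt)²/(4Dt) = (-21.5)²/(4 × 0.193 × 1750) = 0.3422; exp(−0.3422) = 0.7102.
C = 0.002357 × 0.7102 = 0.00167 kg/m³.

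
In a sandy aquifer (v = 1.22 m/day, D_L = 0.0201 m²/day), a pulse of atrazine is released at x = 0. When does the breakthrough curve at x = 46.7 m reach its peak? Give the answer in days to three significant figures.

For the 1D instantaneous-source solution, setting ∂C/∂t = 0 at fixed x gives v²t² + 2Dt − x² = 0, so t = (√(D² + v²x²) − D)/v².
√(D² + v²x²) = √(0.0201² + 1.22² × 46.7²) = 56.97; v² = 1.4884.
t = (56.97 − 0.0201)/1.4884 = 38.3 days (vs. the pure-advection estimate x/v = 38.3 d).

38.3 days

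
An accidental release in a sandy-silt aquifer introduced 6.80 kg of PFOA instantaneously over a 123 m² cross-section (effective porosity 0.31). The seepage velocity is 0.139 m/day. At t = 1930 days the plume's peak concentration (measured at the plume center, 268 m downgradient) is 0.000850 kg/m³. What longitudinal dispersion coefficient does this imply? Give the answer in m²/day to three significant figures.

1.82 m²/day

At the plume center C_max = M/(n_e·A·√(4πDt)), so D = M²/(4πt·(n_e·A·C_max)²).
n_e·A·C_max = 0.31 × 123 × 0.000850 = 0.03241 kg/m.
D = 6.80²/(4π × 1930 × 0.03241²) = 1.82 m²/day.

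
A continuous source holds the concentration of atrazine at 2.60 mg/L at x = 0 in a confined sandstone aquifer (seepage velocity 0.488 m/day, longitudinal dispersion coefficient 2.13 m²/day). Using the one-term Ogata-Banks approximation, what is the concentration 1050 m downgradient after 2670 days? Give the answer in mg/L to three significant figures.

For a continuous step input, C/C₀ ≈ ½·erfc((x−vt)/(2√(Dt))).
vt = 0.488 × 2670 = 1302.96 m and 2√(Dt) = 2√(2.13 × 2670) = 150.8 m.
Argument (x−vt)/(2√(Dt)) = (1050 − 1302.96)/150.8 = -1.677; ½·erfc(-1.677) = 0.9911.
C = 2.60 × 0.9911 = 2.58 mg/L.

2.58 mg/L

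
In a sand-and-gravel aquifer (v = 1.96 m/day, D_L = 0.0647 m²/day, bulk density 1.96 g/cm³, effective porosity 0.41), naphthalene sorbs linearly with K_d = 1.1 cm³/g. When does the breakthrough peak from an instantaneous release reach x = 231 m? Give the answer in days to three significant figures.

Retardation factor R = 1 + ρ_b·K_d/n = 1 + 1.96 × 1.1/0.41 = 6.259.
Sorption retards both mechanisms: v_R = v/R = 0.3131 m/day, D_R = D/R = 0.01034 m²/day.
Peak time from v_R²t² + 2D_R t − x² = 0: t = (√(D_R² + v_R²x²) − D_R)/v_R².
√(D_R² + v_R²x²) = √(0.01034² + 0.3131² × 231²) = 72.33; v_R² = 0.09803.
t = (72.33 − 0.01034)/0.09803 = 738 days.

738 days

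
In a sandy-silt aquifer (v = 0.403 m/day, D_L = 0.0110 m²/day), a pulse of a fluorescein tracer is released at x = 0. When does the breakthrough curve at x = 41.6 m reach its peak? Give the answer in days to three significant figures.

For the 1D instantaneous-source solution, setting ∂C/∂t = 0 at fixed x gives v²t² + 2Dt − x² = 0, so t = (√(D² + v²x²) − D)/v².
√(D² + v²x²) = √(0.0110² + 0.403² × 41.6²) = 16.76; v² = 0.162409.
t = (16.76 − 0.0110)/0.162409 = 103 days (vs. the pure-advection estimate x/v = 103 d).

103 days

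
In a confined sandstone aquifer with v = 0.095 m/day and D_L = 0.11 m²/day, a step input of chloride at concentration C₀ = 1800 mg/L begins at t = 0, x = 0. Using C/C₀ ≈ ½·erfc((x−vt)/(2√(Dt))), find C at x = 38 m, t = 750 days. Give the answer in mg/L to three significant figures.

1790 mg/L

For a continuous step input, C/C₀ ≈ ½·erfc((x−vt)/(2√(Dt))).
vt = 0.095 × 750 = 71.25 m and 2√(Dt) = 2√(0.11 × 750) = 18.17 m.
Argument (x−vt)/(2√(Dt)) = (38 − 71.25)/18.17 = -1.830; ½·erfc(-1.830) = 0.9952.
C = 1800 × 0.9952 = 1790 mg/L.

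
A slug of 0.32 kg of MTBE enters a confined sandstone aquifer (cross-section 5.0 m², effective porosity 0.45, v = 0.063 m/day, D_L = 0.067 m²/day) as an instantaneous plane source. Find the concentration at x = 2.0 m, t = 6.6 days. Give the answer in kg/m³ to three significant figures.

0.0146 kg/m³

For an instantaneous plane source, C(x,t) = M/(n_e·A·√(4πDt)) · exp(−(x−vt)²/(4Dt)), with n_e·A the pore (flow) area.
Plume center vt = 0.063 × 6.6 = 0.4158 m, so the well at 2.0 m is 1.5842 m downgradient of the peak.
√(4πDt) = 2.357 m, giving peak height M/(n_e·A·√(4πDt)) = 0.32/(0.45 × 5.0 × 2.357) = 0.06034 kg/m³.
(x−vt)²/(4Dt) = (1.5842)²/(4 × 0.067 × 6.6) = 1.419; exp(−1.419) = 0.2420.
C = 0.06034 × 0.2420 = 0.0146 kg/m³.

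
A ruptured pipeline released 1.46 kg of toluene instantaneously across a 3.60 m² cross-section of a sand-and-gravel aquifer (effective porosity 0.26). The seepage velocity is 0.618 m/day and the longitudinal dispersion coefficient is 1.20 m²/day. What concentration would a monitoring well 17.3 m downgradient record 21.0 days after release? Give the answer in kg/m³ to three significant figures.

For an instantaneous plane source, C(x,t) = M/(n_e·A·√(4πDt)) · exp(−(x−vt)²/(4Dt)), with n_e·A the pore (flow) area.
Plume center vt = 0.618 × 21.0 = 12.978 m, so the well at 17.3 m is 4.322 m downgradient of the peak.
√(4πDt) = 17.80 m, giving peak height M/(n_e·A·√(4πDt)) = 1.46/(0.26 × 3.60 × 17.80) = 0.08763 kg/m³.
(x−vt)²/(4Dt) = (4.322)²/(4 × 1.20 × 21.0) = 0.1853; exp(−0.1853) = 0.8309.
C = 0.08763 × 0.8309 = 0.0728 kg/m³.

0.0728 kg/m³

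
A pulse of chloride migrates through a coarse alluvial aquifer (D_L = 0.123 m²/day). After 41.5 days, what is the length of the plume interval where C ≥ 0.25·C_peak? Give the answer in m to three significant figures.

The plume is Gaussian with σ = √(2Dt) = √(2 × 0.123 × 41.5) = 3.195 m.
C/C_peak = exp(−Δx²/(2σ²)) = 0.25 ⇒ Δx = σ·√(−2 ln 0.25) = 3.195 × 1.665 = 5.320 m.
Width = 2Δx = 10.6 m.

10.6 m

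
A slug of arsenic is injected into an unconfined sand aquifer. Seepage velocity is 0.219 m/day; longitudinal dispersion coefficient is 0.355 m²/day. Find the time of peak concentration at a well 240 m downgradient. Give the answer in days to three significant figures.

For the 1D instantaneous-source solution, setting ∂C/∂t = 0 at fixed x gives v²t² + 2Dt − x² = 0, so t = (√(D² + v²x²) − D)/v².
√(D² + v²x²) = √(0.355² + 0.219² × 240²) = 52.56; v² = 0.047961.
t = (52.56 − 0.355)/0.047961 = 1090 days (vs. the pure-advection estimate x/v = 1100 d).

1090 days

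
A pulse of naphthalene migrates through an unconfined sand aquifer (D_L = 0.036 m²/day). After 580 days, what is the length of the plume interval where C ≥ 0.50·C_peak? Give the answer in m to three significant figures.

The plume is Gaussian with σ = √(2Dt) = √(2 × 0.036 × 580) = 6.462 m.
C/C_peak = exp(−Δx²/(2σ²)) = 0.50 ⇒ Δx = σ·√(−2 ln 0.50) = 6.462 × 1.177 = 7.606 m.
Width = 2Δx = 15.2 m.

15.2 m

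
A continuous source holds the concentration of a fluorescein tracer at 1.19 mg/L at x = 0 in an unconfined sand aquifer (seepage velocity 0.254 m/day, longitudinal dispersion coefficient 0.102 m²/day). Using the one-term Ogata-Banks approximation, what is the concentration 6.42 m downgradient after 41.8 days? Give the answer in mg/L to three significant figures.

For a continuous step input, C/C₀ ≈ ½·erfc((x−vt)/(2√(Dt))).
vt = 0.254 × 41.8 = 10.6172 m and 2√(Dt) = 2√(0.102 × 41.8) = 4.130 m.
Argument (x−vt)/(2√(Dt)) = (6.42 − 10.6172)/4.130 = -1.016; ½·erfc(-1.016) = 0.9246.
C = 1.19 × 0.9246 = 1.10 mg/L.

1.10 mg/L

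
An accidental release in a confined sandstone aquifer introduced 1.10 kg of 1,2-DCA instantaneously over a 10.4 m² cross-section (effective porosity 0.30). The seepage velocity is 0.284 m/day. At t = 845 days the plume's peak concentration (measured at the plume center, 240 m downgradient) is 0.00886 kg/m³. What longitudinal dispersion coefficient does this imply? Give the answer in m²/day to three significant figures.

0.149 m²/day

At the plume center C_max = M/(n_e·A·√(4πDt)), so D = M²/(4πt·(n_e·A·C_max)²).
n_e·A·C_max = 0.30 × 10.4 × 0.00886 = 0.02764 kg/m.
D = 1.10²/(4π × 845 × 0.02764²) = 0.149 m²/day.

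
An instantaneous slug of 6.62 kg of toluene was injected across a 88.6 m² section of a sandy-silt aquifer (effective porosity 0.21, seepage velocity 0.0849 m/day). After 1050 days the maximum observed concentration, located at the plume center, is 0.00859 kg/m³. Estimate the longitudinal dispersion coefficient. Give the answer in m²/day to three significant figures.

At the plume center C_max = M/(n_e·A·√(4πDt)), so D = M²/(4πt·(n_e·A·C_max)²).
n_e·A·C_max = 0.21 × 88.6 × 0.00859 = 0.1598 kg/m.
D = 6.62²/(4π × 1050 × 0.1598²) = 0.130 m²/day.

0.130 m²/day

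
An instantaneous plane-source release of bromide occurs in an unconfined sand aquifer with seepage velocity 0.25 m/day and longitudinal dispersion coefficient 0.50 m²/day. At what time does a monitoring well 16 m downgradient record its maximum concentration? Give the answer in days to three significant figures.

For the 1D instantaneous-source solution, setting ∂C/∂t = 0 at fixed x gives v²t² + 2Dt − x² = 0, so t = (√(D² + v²x²) − D)/v².
√(D² + v²x²) = √(0.50² + 0.25² × 16²) = 4.031; v² = 0.0625.
t = (4.031 − 0.50)/0.0625 = 56.5 days (vs. the pure-advection estimate x/v = 64.0 d).

56.5 days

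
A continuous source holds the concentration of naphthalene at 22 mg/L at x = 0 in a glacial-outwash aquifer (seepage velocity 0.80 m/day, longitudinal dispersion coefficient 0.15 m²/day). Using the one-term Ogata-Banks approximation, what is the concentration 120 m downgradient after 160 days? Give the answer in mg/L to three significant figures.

19.3 mg/L

For a continuous step input, C/C₀ ≈ ½·erfc((x−vt)/(2√(Dt))).
vt = 0.80 × 160 = 128 m and 2√(Dt) = 2√(0.15 × 160) = 9.798 m.
Argument (x−vt)/(2√(Dt)) = (120 − 128)/9.798 = -0.8165; ½·erfc(-0.8165) = 0.8759.
C = 22 × 0.8759 = 19.3 mg/L.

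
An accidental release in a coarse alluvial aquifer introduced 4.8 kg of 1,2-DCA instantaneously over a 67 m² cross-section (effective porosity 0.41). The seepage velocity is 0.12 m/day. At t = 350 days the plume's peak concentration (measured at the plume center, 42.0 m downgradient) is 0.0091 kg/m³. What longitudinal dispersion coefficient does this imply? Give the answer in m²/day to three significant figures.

0.0838 m²/day

At the plume center C_max = M/(n_e·A·√(4πDt)), so D = M²/(4πt·(n_e·A·C_max)²).
n_e·A·C_max = 0.41 × 67 × 0.0091 = 0.2500 kg/m.
D = 4.8²/(4π × 350 × 0.2500²) = 0.0838 m²/day.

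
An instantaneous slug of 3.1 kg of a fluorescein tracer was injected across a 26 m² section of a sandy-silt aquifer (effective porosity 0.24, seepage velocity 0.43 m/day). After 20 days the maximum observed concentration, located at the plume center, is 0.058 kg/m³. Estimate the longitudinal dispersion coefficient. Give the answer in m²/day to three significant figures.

0.292 m²/day

At the plume center C_max = M/(n_e·A·√(4πDt)), so D = M²/(4πt·(n_e·A·C_max)²).
n_e·A·C_max = 0.24 × 26 × 0.058 = 0.3619 kg/m.
D = 3.1²/(4π × 20 × 0.3619²) = 0.292 m²/day.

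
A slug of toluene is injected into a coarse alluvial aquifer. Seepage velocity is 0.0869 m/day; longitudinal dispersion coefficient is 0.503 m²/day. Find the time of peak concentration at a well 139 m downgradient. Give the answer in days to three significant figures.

For the 1D instantaneous-source solution, setting ∂C/∂t = 0 at fixed x gives v²t² + 2Dt − x² = 0, so t = (√(D² + v²x²) − D)/v².
√(D² + v²x²) = √(0.503² + 0.0869² × 139²) = 12.09; v² = 0.00755161.
t = (12.09 − 0.503)/0.00755161 = 1530 days (vs. the pure-advection estimate x/v = 1600 d).

1530 days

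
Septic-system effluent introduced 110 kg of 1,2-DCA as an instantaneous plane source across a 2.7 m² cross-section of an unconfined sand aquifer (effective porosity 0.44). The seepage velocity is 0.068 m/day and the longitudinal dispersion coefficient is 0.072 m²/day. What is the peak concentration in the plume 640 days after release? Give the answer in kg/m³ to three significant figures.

3.85 kg/m³

The peak of an instantaneous 1D plume sits at x = vt; there the Gaussian factor is 1 and C_max = M/(n_e·A·√(4πDt)), where n_e·A is the pore area the mass is dissolved in.
√(4πDt) = √(4π × 0.072 × 640) = 24.06 m, so C_max = 110/(0.44 × 2.7 × 24.06) = 3.85 kg/m³.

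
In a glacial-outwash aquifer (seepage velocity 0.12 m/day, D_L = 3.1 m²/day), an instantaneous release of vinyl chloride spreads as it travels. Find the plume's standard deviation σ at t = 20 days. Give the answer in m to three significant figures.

11.1 m

Dispersive spreading gives a Gaussian with σ² = 2Dt; advection only shifts the center.
σ = √(2 × 3.1 × 20) = 11.1 m.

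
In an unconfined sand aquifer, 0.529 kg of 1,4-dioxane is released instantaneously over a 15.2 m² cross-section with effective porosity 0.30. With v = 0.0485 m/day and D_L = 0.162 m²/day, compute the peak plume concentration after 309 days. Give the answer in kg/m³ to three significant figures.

0.00463 kg/m³

The peak of an instantaneous 1D plume sits at x = vt; there the Gaussian factor is 1 and C_max = M/(n_e·A·√(4πDt)), where n_e·A is the pore area the mass is dissolved in.
√(4πDt) = √(4π × 0.162 × 309) = 25.08 m, so C_max = 0.529/(0.30 × 15.2 × 25.08) = 0.00463 kg/m³.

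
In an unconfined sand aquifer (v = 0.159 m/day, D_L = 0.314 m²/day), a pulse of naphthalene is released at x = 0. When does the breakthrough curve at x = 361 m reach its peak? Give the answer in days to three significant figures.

2260 days

For the 1D instantaneous-source solution, setting ∂C/∂t = 0 at fixed x gives v²t² + 2Dt − x² = 0, so t = (√(D² + v²x²) − D)/v².
√(D² + v²x²) = √(0.314² + 0.159² × 361²) = 57.40; v² = 0.025281.
t = (57.40 − 0.314)/0.025281 = 2260 days (vs. the pure-advection estimate x/v = 2270 d).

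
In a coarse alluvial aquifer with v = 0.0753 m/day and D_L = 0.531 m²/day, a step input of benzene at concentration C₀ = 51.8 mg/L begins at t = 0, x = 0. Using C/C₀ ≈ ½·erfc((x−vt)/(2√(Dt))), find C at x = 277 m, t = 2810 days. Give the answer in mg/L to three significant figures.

For a continuous step input, C/C₀ ≈ ½·erfc((x−vt)/(2√(Dt))).
vt = 0.0753 × 2810 = 211.593 m and 2√(Dt) = 2√(0.531 × 2810) = 77.26 m.
Argument (x−vt)/(2√(Dt)) = (277 − 211.593)/77.26 = 0.8466; ½·erfc(0.8466) = 0.1156.
C = 51.8 × 0.1156 = 5.99 mg/L.

5.99 mg/L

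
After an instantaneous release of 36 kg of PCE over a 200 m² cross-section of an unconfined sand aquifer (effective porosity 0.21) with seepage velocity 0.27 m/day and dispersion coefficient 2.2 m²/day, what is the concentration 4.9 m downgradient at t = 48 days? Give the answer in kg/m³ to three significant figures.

0.0202 kg/m³

For an instantaneous plane source, C(x,t) = M/(n_e·A·√(4πDt)) · exp(−(x−vt)²/(4Dt)), with n_e·A the pore (flow) area.
Plume center vt = 0.27 × 48 = 12.96 m, so the well at 4.9 m is 8.06 m upgradient of the peak.
√(4πDt) = 36.43 m, giving peak height M/(n_e·A·√(4πDt)) = 36/(0.21 × 200 × 36.43) = 0.02353 kg/m³.
(x−vt)²/(4Dt) = (-8.06)²/(4 × 2.2 × 48) = 0.1538; exp(−0.1538) = 0.8574.
C = 0.02353 × 0.8574 = 0.0202 kg/m³.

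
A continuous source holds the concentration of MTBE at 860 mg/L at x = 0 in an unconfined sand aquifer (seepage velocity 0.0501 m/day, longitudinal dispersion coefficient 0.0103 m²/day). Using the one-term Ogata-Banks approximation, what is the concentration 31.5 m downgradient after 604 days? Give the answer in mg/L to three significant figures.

312 mg/L

For a continuous step input, C/C₀ ≈ ½·erfc((x−vt)/(2√(Dt))).
vt = 0.0501 × 604 = 30.2604 m and 2√(Dt) = 2√(0.0103 × 604) = 4.988 m.
Argument (x−vt)/(2√(Dt)) = (31.5 − 30.2604)/4.988 = 0.2485; ½·erfc(0.2485) = 0.3626.
C = 860 × 0.3626 = 312 mg/L.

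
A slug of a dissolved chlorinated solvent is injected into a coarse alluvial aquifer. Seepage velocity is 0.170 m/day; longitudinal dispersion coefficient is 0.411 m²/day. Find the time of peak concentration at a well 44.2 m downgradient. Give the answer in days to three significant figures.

246 days

For the 1D instantaneous-source solution, setting ∂C/∂t = 0 at fixed x gives v²t² + 2Dt − x² = 0, so t = (√(D² + v²x²) − D)/v².
√(D² + v²x²) = √(0.411² + 0.170² × 44.2²) = 7.525; v² = 0.0289.
t = (7.525 − 0.411)/0.0289 = 246 days (vs. the pure-advection estimate x/v = 260 d).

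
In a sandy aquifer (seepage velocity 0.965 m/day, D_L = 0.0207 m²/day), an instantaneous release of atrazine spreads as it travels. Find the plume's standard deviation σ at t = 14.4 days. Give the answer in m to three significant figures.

0.772 m

Dispersive spreading gives a Gaussian with σ² = 2Dt; advection only shifts the center.
σ = √(2 × 0.0207 × 14.4) = 0.772 m.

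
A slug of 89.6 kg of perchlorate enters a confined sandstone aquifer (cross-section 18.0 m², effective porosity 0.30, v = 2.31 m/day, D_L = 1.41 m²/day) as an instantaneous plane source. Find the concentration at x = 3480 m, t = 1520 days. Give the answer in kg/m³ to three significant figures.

0.0903 kg/m³

For an instantaneous plane source, C(x,t) = M/(n_e·A·√(4πDt)) · exp(−(x−vt)²/(4Dt)), with n_e·A the pore (flow) area.
Plume center vt = 2.31 × 1520 = 3511.2 m, so the well at 3480 m is 31.2 m upgradient of the peak.
√(4πDt) = 164.1 m, giving peak height M/(n_e·A·√(4πDt)) = 89.6/(0.30 × 18.0 × 164.1) = 0.1011 kg/m³.
(x−vt)²/(4Dt) = (-31.2)²/(4 × 1.41 × 1520) = 0.1135; exp(−0.1135) = 0.8927.
C = 0.1011 × 0.8927 = 0.0903 kg/m³.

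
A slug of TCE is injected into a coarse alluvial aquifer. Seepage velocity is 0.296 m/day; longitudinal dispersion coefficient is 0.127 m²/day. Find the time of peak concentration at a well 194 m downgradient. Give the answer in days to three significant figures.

654 days

For the 1D instantaneous-source solution, setting ∂C/∂t = 0 at fixed x gives v²t² + 2Dt − x² = 0, so t = (√(D² + v²x²) − D)/v².
√(D² + v²x²) = √(0.127² + 0.296² × 194²) = 57.42; v² = 0.087616.
t = (57.42 − 0.127)/0.087616 = 654 days (vs. the pure-advection estimate x/v = 655 d).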